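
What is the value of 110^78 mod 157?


p = 157 is prime and the exponent is (p-1)/2 = 78, so by Euler's criterion 110^78 = (110/157) = +1 or -1 mod 157.
Compute by square-and-multiply:
  78 = 64 + 8 + 4 + 2 (binary 1001110)
  Repeated squaring mod 157: 110^1 = 110, 110^2 = 11, 110^4 = 121, 110^8 = 40, 110^16 = 30, 110^32 = 115, 110^64 = 37
  110^78 = 110^64 * 110^8 * 110^4 * 110^2 = 37 * 40 * 121 * 11 mod 157
    37 * 40 = 1480 = 67 mod 157
    67 * 121 = 8107 = 100 mod 157
    100 * 11 = 1100 = 1 mod 157
  110^78 = 1 mod 157
Result 1: 110 is a quadratic residue mod 157.
110^78 mod 157 = 1

1


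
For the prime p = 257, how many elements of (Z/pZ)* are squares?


For prime p, the number of non-zero quadratic residues is (p-1)/2.
= (257-1)/2
= 128

128


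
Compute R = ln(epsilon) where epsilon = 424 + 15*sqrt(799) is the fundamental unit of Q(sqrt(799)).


epsilon = 424 + 15*sqrt(799)
= 847.9988
R = ln(847.9988)
= 6.7429

6.7429


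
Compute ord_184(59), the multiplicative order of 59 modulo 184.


We want ord_184(59), the smallest k >= 1 with 59^k = 1 mod 184.
n = 184 = 2^3 * 23, phi(184) = 88; the order divides phi(n).
Divisors of 88: 1, 2, 4, 8, 11, 22, 44, 88
Repeated squaring mod 184: 59^1 = 59, 59^2 = 169, 59^4 = 41, 59^8 = 25, 59^16 = 73, 59^32 = 177, 59^64 = 49
Test divisors in increasing order:
  k=1: 59^1 = 59 mod 184
  k=2: 59^2 = 169 mod 184
  k=4: 59^4 = 41 mod 184
  k=8: 59^8 = 25 mod 184
  k=11: 59^11 = 25 * 169 * 59 = 139 mod 184
  k=22: 59^22 = 73 * 41 * 169 = 1 mod 184  <- first divisor giving 1
Order = 22

22


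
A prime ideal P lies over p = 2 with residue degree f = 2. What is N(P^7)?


N(P^a) = p^(a*f)
= 2^(7*2)
= 2^14
= 16384

16384


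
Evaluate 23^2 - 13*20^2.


x^2 - d*y^2
= 23^2 - 13*20^2
= 529 - 5200
= -4671

-4671


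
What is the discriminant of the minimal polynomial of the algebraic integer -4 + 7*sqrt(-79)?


The element -4 + 7*sqrt(-79) has minimal polynomial:
x^2 + 8*x + 3887
Discriminant = (8)^2 - 4*(3887)
= 64 - 15548
= -15484

-15484


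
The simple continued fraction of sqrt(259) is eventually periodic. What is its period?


Run the CF algorithm for sqrt(259).
a_0 = floor(sqrt(259)) = 16; set m_0=0, q_0=1.
Recurrence: m' = q*a - m,  q' = (d - m'^2)/q,  a' = floor((a_0 + m')/q').
  step 1: m=16, q=3, a=10
  step 2: m=14, q=21, a=1
  step 3: m=7, q=10, a=2
  step 4: m=13, q=9, a=3
  step 5: m=14, q=7, a=4
  step 6: m=14, q=9, a=3
  step 7: m=13, q=10, a=2
  step 8: m=7, q=21, a=1
  step 9: m=14, q=3, a=10
  step 10: m=16, q=1, a=32
a_10 = 2*a_0 = 32, so the period closes here.
sqrt(259) = [16; 10, 1, 2, 3, 4, 3, 2, 1, 10, 32]
Period length = 10

10


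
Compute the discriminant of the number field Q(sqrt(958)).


For K = Q(sqrt(d)) with d squarefree: disc(K) = d if d = 1 mod 4, and disc(K) = 4d if d = 2 or 3 mod 4.
Here d = 958, and d mod 4 = 2.
d = 2 mod 4, not 1 (O_K = Z[sqrt(d)]), so disc(K) = 4d = 4 * (958) = 3832

3832


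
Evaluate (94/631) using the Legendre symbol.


p = 631 is prime, so compute (94/631) with the reciprocity algorithm (Jacobi-symbol steps: pull out 2s via (2/n), flip via reciprocity, reduce):
  pull out 2: (2/631) = +1  (since 631 mod 8 = 7)
  reciprocity: (47/631) -> -(631/47)
  reduce: (20/47)
  pull out 2: (2/47) = +1  (since 47 mod 8 = 7)
  pull out 2: (2/47) = +1  (since 47 mod 8 = 7)
  reciprocity: (5/47) -> +(47/5)
  reduce: (2/5)
  pull out 2: (2/5) = -1  (since 5 mod 8 = 5)
  (1/5) = 1
Product of signs = 1
(94/631) = 1

1


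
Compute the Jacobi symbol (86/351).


Compute (86/351) via quadratic reciprocity:
  pull out 2: (2/351) = +1  (since 351 mod 8 = 7)
  reciprocity: (43/351) -> -(351/43)
  reduce: (7/43)
  reciprocity: (7/43) -> -(43/7)
  reduce: (1/7)
  (1/7) = 1
Product of signs = 1

1


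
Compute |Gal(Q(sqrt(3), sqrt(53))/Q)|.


The 2 square roots of distinct primes are multiplicatively independent over Q,
so [K:Q] = 2^2 and Gal(K/Q) is isomorphic to (Z/2Z)^2.
|Gal| = 2^2 = 4

4


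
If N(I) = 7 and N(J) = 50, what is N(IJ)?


N(IJ) = N(I) * N(J)
= 7 * 50
= 350

350


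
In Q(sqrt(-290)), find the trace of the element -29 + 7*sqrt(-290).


Tr(a + b*sqrt(d)) = (a + b*sqrt(d)) + (a - b*sqrt(d)) = 2a
= 2 * (-29)
= -58

-58


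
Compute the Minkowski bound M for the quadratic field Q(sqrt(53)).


d = 53, d mod 4 = 1, so disc(K) = d = 53; |disc(K)| = 53
Real quadratic field, so n = 2, s = r2 = 0, r1 = 2
M = (n!/n^n) * (4/pi)^s * sqrt(|disc(K)|) = (2!/2^2) * (4/pi)^0 * sqrt(53)
= 0.5 * 1.000000 * 7.280110
= 3.6401

3.6401


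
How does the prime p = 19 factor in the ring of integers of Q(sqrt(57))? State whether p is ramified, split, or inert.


K = Q(sqrt(57)). Since d mod 4 = 1, disc(K) = 57.
Check p | disc: 57 mod 19 = 0.
p divides disc, so p ramifies: (p) = P^2 with e=2, f=1, g=1.
Therefore p is ramified.

ramified


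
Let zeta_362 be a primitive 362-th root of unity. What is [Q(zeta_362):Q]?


The degree equals Euler's totient phi(362).
362 = 2 * 181
phi(362) = 180

180


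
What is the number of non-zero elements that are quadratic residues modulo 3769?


For prime p, the number of non-zero quadratic residues is (p-1)/2.
= (3769-1)/2
= 1884

1884


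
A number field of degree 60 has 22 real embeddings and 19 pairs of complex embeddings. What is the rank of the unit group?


By Dirichlet's unit theorem:
rank = r1 + r2 - 1
= 22 + 19 - 1
= 40

40


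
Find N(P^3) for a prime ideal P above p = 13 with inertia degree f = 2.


N(P^a) = p^(a*f)
= 13^(3*2)
= 13^6
= 4826809

4826809


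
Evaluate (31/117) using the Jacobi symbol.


Compute (31/117) via quadratic reciprocity:
  reciprocity: (31/117) -> +(117/31)
  reduce: (24/31)
  pull out 2: (2/31) = +1  (since 31 mod 8 = 7)
  pull out 2: (2/31) = +1  (since 31 mod 8 = 7)
  pull out 2: (2/31) = +1  (since 31 mod 8 = 7)
  reciprocity: (3/31) -> -(31/3)
  reduce: (1/3)
  (1/3) = 1
Product of signs = -1

-1


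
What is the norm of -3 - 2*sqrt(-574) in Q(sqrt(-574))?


N(a + b*sqrt(d)) = a^2 - d*b^2
= (-3)^2 - (-574)*(-2)^2
= 9 + 2296
= 2305

2305


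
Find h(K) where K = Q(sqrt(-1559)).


K = Q(sqrt(-1559)). d mod 4 = 1, so D = disc(K) = d = -1559
h(K) equals the number of primitive reduced positive-definite forms (a, b, c) = a*x^2 + b*x*y + c*y^2 with b^2 - 4ac = D,
where reduced means |b| <= a <= c, with b >= 0 whenever |b| = a or a = c, and primitive means gcd(a, b, c) = 1.
Reduced forces 3a^2 <= |D| = 1559, so 1 <= a <= 22; b must have the parity of D, and c = (b^2 - D)/(4a) must be an integer >= a.
Enumerate a = 1..22, b in [-a, a]:
  a=1: (1, 1, 390)  [1]
  a=2: (2, -1, 195), (2, 1, 195)  [2]
  a=3: (3, -1, 130), (3, 1, 130)  [2]
  a=4: (4, -3, 98), (4, 3, 98)  [2]
  a=5: (5, -1, 78), (5, 1, 78)  [2]
  a=6: (6, -5, 66), (6, -1, 65), (6, 1, 65), (6, 5, 66)  [4]
  a=7: (7, -3, 56), (7, 3, 56)  [2]
  a=8: (8, -3, 49), (8, 3, 49)  [2]
  a=9: (9, -5, 44), (9, 5, 44)  [2]
  a=10: (10, -9, 41), (10, -1, 39), (10, 1, 39), (10, 9, 41)  [4]
  a=11: (11, -5, 36), (11, 5, 36)  [2]
  a=12: (12, -11, 35), (12, -5, 33), (12, 5, 33), (12, 11, 35)  [4]
  a=13: (13, -1, 30), (13, 1, 30)  [2]
  a=14: (14, -11, 30), (14, -3, 28), (14, 3, 28), (14, 11, 30)  [4]
  a=15: (15, -11, 28), (15, -1, 26), (15, 1, 26), (15, 11, 28)  [4]
  a=16: (16, -13, 27), (16, 13, 27)  [2]
  a=17: none
  a=18: (18, -13, 24), (18, -5, 22), (18, 5, 22), (18, 13, 24)  [4]
  a=19: none
  a=20: (20, -19, 24), (20, -11, 21), (20, 11, 21), (20, 19, 24)  [4]
  a=21: (21, -17, 22), (21, 17, 22)  [2]
  a=22: none
Total reduced forms: 1 + 2 + 2 + 2 + 2 + 4 + 2 + 2 + 2 + 4 + 2 + 4 + 2 + 4 + 4 + 2 + 4 + 4 + 2 = 51
h = 51

51


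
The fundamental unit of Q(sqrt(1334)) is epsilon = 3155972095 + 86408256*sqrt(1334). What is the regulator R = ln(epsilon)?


epsilon = 3155972095 + 86408256*sqrt(1334)
= 6.3119e+09
R = ln(6.3119e+09)
= 22.5657

22.5657


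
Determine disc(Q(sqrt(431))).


For K = Q(sqrt(d)) with d squarefree: disc(K) = d if d = 1 mod 4, and disc(K) = 4d if d = 2 or 3 mod 4.
Here d = 431, and d mod 4 = 3.
d = 3 mod 4, not 1 (O_K = Z[sqrt(d)]), so disc(K) = 4d = 4 * (431) = 1724

1724


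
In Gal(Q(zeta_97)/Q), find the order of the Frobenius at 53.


The Frobenius at p in Gal(Q(zeta_n)/Q) = (Z/nZ)* is the class of p, so its order is ord_97(53), the smallest k >= 1 with 53^k = 1 mod 97.
n = 97 = 97, phi(97) = 96; the order divides phi(n).
Divisors of 96: 1, 2, 3, 4, 6, 8, 12, 16, 24, 32, 48, 96
Repeated squaring mod 97: 53^1 = 53, 53^2 = 93, 53^4 = 16, 53^8 = 62, 53^16 = 61, 53^32 = 35, 53^64 = 61
Test divisors in increasing order:
  k=1: 53^1 = 53 mod 97
  k=2: 53^2 = 93 mod 97
  k=3: 53^3 = 93 * 53 = 79 mod 97
  k=4: 53^4 = 16 mod 97
  k=6: 53^6 = 16 * 93 = 33 mod 97
  k=8: 53^8 = 62 mod 97
  k=12: 53^12 = 62 * 16 = 22 mod 97
  k=16: 53^16 = 61 mod 97
  k=24: 53^24 = 61 * 62 = 96 mod 97
  k=32: 53^32 = 35 mod 97
  k=48: 53^48 = 35 * 61 = 1 mod 97  <- first divisor giving 1
Order = 48

48


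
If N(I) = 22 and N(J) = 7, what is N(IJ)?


N(IJ) = N(I) * N(J)
= 22 * 7
= 154

154


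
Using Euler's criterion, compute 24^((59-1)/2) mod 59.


p = 59 is prime and the exponent is (p-1)/2 = 29, so by Euler's criterion 24^29 = (24/59) = +1 or -1 mod 59.
Compute by square-and-multiply:
  29 = 16 + 8 + 4 + 1 (binary 11101)
  Repeated squaring mod 59: 24^1 = 24, 24^2 = 45, 24^4 = 19, 24^8 = 7, 24^16 = 49
  24^29 = 24^16 * 24^8 * 24^4 * 24^1 = 49 * 7 * 19 * 24 mod 59
    49 * 7 = 343 = 48 mod 59
    48 * 19 = 912 = 27 mod 59
    27 * 24 = 648 = 58 mod 59
  24^29 = 58 mod 59
Result 58 = p - 1 = -1 mod 59: 24 is a quadratic non-residue mod 59. As a residue in [0, p-1] the value is 58.
24^29 mod 59 = 58

58


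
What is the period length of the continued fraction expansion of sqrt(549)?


Run the CF algorithm for sqrt(549).
a_0 = floor(sqrt(549)) = 23; set m_0=0, q_0=1.
Recurrence: m' = q*a - m,  q' = (d - m'^2)/q,  a' = floor((a_0 + m')/q').
  step 1: m=23, q=20, a=2
  step 2: m=17, q=13, a=3
  step 3: m=22, q=5, a=9
  step 4: m=23, q=4, a=11
  step 5: m=21, q=27, a=1
  step 6: m=6, q=19, a=1
  step 7: m=13, q=20, a=1
  step 8: m=7, q=25, a=1
  step 9: m=18, q=9, a=4
  step 10: m=18, q=25, a=1
  step 11: m=7, q=20, a=1
  step 12: m=13, q=19, a=1
  step 13: m=6, q=27, a=1
  step 14: m=21, q=4, a=11
  step 15: m=23, q=5, a=9
  step 16: m=22, q=13, a=3
  step 17: m=17, q=20, a=2
  step 18: m=23, q=1, a=46
a_18 = 2*a_0 = 46, so the period closes here.
sqrt(549) = [23; 2, 3, 9, 11, 1, 1, 1, 1, 4, 1, 1, 1, 1, 11, 9, 3, 2, 46]
Period length = 18

18


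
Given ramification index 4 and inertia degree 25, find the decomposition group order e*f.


|D_P| = e * f
= 4 * 25
= 100

100


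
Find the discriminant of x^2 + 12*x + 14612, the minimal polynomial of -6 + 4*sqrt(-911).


The element -6 + 4*sqrt(-911) has minimal polynomial:
x^2 + 12*x + 14612
Discriminant = (12)^2 - 4*(14612)
= 144 - 58448
= -58304

-58304


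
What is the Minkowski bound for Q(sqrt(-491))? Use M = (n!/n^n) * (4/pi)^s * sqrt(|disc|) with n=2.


d = -491, d mod 4 = 1, so disc(K) = d = -491; |disc(K)| = 491
Imaginary quadratic field, so n = 2, s = r2 = 1, r1 = 0
M = (n!/n^n) * (4/pi)^s * sqrt(|disc(K)|) = (2!/2^2) * (4/pi)^1 * sqrt(491)
= 0.5 * 1.273240 * 22.158520
= 14.1066

14.1066


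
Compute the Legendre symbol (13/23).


p = 23 is prime, so compute (13/23) with the reciprocity algorithm (Jacobi-symbol steps: pull out 2s via (2/n), flip via reciprocity, reduce):
  reciprocity: (13/23) -> +(23/13)
  reduce: (10/13)
  pull out 2: (2/13) = -1  (since 13 mod 8 = 5)
  reciprocity: (5/13) -> +(13/5)
  reduce: (3/5)
  reciprocity: (3/5) -> +(5/3)
  reduce: (2/3)
  pull out 2: (2/3) = -1  (since 3 mod 8 = 3)
  (1/3) = 1
Product of signs = 1
(13/23) = 1

1


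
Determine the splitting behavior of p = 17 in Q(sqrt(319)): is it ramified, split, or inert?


K = Q(sqrt(319)). Since d mod 4 = 3, disc(K) = 1276.
Check p | disc: 1276 mod 17 = 1.
p does not divide disc. Compute Legendre symbol (d/p):
13^((17-1)/2) mod 17 = 1
(d/p) = 1, so p splits: (p) = P*P' with e=1, f=1, g=2.
Therefore p is split.

split


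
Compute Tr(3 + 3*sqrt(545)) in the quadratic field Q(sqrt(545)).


Tr(a + b*sqrt(d)) = (a + b*sqrt(d)) + (a - b*sqrt(d)) = 2a
= 2 * (3)
= 6

6


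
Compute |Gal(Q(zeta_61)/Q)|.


|Gal(Q(zeta_61)/Q)| = phi(61)
= 60

60


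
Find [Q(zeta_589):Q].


The degree equals Euler's totient phi(589).
589 = 19 * 31
phi(589) = 540

540


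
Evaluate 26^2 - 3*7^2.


x^2 - d*y^2
= 26^2 - 3*7^2
= 676 - 147
= 529

529


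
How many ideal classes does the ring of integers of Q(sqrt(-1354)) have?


K = Q(sqrt(-1354)). d mod 4 = 2, so D = disc(K) = 4d = -5416
h(K) equals the number of primitive reduced positive-definite forms (a, b, c) = a*x^2 + b*x*y + c*y^2 with b^2 - 4ac = D,
where reduced means |b| <= a <= c, with b >= 0 whenever |b| = a or a = c, and primitive means gcd(a, b, c) = 1.
Reduced forces 3a^2 <= |D| = 5416, so 1 <= a <= 42; b must have the parity of D, and c = (b^2 - D)/(4a) must be an integer >= a.
Enumerate a = 1..42, b in [-a, a]:
  a=1: (1, 0, 1354)  [1]
  a=2: (2, 0, 677)  [1]
  a=3..4: none
  a=5: (5, -2, 271), (5, 2, 271)  [2]
  a=6: none
  a=7: (7, -4, 194), (7, 4, 194)  [2]
  a=8..9: none
  a=10: (10, -8, 137), (10, 8, 137)  [2]
  a=11..13: none
  a=14: (14, -4, 97), (14, 4, 97)  [2]
  a=15..22: none
  a=23: (23, -14, 61), (23, 14, 61)  [2]
  a=24: none
  a=25: (25, -22, 59), (25, 22, 59)  [2]
  a=26..28: none
  a=29: (29, -6, 47), (29, 6, 47)  [2]
  a=30: none
  a=31: (31, -28, 50), (31, 28, 50)  [2]
  a=32..34: none
  a=35: (35, -32, 46), (35, -18, 41), (35, 18, 41), (35, 32, 46)  [4]
  a=36..42: none
Total reduced forms: 1 + 1 + 2 + 2 + 2 + 2 + 2 + 2 + 2 + 2 + 4 = 22
h = 22

22


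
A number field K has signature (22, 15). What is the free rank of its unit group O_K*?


By Dirichlet's unit theorem:
rank = r1 + r2 - 1
= 22 + 15 - 1
= 36

36


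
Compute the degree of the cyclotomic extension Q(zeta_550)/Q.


The degree equals Euler's totient phi(550).
550 = 2 * 5^2 * 11
phi(550) = 200

200


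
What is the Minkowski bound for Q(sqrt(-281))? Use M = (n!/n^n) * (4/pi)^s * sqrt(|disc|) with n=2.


d = -281, d mod 4 = 3, so disc(K) = 4d = -1124; |disc(K)| = 1124
Imaginary quadratic field, so n = 2, s = r2 = 1, r1 = 0
M = (n!/n^n) * (4/pi)^s * sqrt(|disc(K)|) = (2!/2^2) * (4/pi)^1 * sqrt(1124)
= 0.5 * 1.273240 * 33.526109
= 21.3434

21.3434


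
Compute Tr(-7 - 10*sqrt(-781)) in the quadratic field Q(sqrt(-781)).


Tr(a + b*sqrt(d)) = (a + b*sqrt(d)) + (a - b*sqrt(d)) = 2a
= 2 * (-7)
= -14

-14


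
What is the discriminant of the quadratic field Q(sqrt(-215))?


For K = Q(sqrt(d)) with d squarefree: disc(K) = d if d = 1 mod 4, and disc(K) = 4d if d = 2 or 3 mod 4.
Here d = -215, and d mod 4 = 1.
d = 1 mod 4 (O_K = Z[(1+sqrt(d))/2]), so disc(K) = d = -215

-215


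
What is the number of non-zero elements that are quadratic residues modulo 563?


For prime p, the number of non-zero quadratic residues is (p-1)/2.
= (563-1)/2
= 281

281


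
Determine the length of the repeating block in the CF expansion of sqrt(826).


Run the CF algorithm for sqrt(826).
a_0 = floor(sqrt(826)) = 28; set m_0=0, q_0=1.
Recurrence: m' = q*a - m,  q' = (d - m'^2)/q,  a' = floor((a_0 + m')/q').
  step 1: m=28, q=42, a=1
  step 2: m=14, q=15, a=2
  step 3: m=16, q=38, a=1
  step 4: m=22, q=9, a=5
  step 5: m=23, q=33, a=1
  step 6: m=10, q=22, a=1
  step 7: m=12, q=31, a=1
  step 8: m=19, q=15, a=3
  step 9: m=26, q=10, a=5
  step 10: m=24, q=25, a=2
  step 11: m=26, q=6, a=9
  step 12: m=28, q=7, a=8
  step 13: m=28, q=6, a=9
  step 14: m=26, q=25, a=2
  step 15: m=24, q=10, a=5
  step 16: m=26, q=15, a=3
  step 17: m=19, q=31, a=1
  step 18: m=12, q=22, a=1
  step 19: m=10, q=33, a=1
  step 20: m=23, q=9, a=5
  step 21: m=22, q=38, a=1
  step 22: m=16, q=15, a=2
  step 23: m=14, q=42, a=1
  step 24: m=28, q=1, a=56
a_24 = 2*a_0 = 56, so the period closes here.
sqrt(826) = [28; 1, 2, 1, 5, 1, 1, 1, 3, 5, 2, 9, 8, 9, 2, 5, 3, 1, 1, 1, 5, 1, 2, 1, 56]
Period length = 24

24


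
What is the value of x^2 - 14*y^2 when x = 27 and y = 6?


x^2 - d*y^2
= 27^2 - 14*6^2
= 729 - 504
= 225

225


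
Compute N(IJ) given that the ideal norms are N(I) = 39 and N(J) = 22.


N(IJ) = N(I) * N(J)
= 39 * 22
= 858

858


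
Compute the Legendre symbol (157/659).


p = 659 is prime, so compute (157/659) with the reciprocity algorithm (Jacobi-symbol steps: pull out 2s via (2/n), flip via reciprocity, reduce):
  reciprocity: (157/659) -> +(659/157)
  reduce: (31/157)
  reciprocity: (31/157) -> +(157/31)
  reduce: (2/31)
  pull out 2: (2/31) = +1  (since 31 mod 8 = 7)
  (1/31) = 1
Product of signs = 1
(157/659) = 1

1


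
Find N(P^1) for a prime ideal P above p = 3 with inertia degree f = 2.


N(P^a) = p^(a*f)
= 3^(1*2)
= 3^2
= 9

9


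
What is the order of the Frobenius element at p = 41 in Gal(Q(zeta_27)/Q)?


The Frobenius at p in Gal(Q(zeta_n)/Q) = (Z/nZ)* is the class of p, so its order is ord_27(41), the smallest k >= 1 with 41^k = 1 mod 27.
n = 27 = 3^3, phi(27) = 18; the order divides phi(n).
Divisors of 18: 1, 2, 3, 6, 9, 18
Repeated squaring mod 27: 41^1 = 14, 41^2 = 7, 41^4 = 22, 41^8 = 25, 41^16 = 4
Test divisors in increasing order:
  k=1: 41^1 = 14 mod 27
  k=2: 41^2 = 7 mod 27
  k=3: 41^3 = 7 * 14 = 17 mod 27
  k=6: 41^6 = 22 * 7 = 19 mod 27
  k=9: 41^9 = 25 * 14 = 26 mod 27
  k=18: 41^18 = 4 * 7 = 1 mod 27  <- first divisor giving 1
Order = 18

18


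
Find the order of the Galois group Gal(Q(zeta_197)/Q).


|Gal(Q(zeta_197)/Q)| = phi(197)
= 196

196


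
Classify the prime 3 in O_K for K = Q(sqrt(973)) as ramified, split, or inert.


K = Q(sqrt(973)). Since d mod 4 = 1, disc(K) = 973.
Check p | disc: 973 mod 3 = 1.
p does not divide disc. Compute Legendre symbol (d/p):
1^((3-1)/2) mod 3 = 1
(d/p) = 1, so p splits: (p) = P*P' with e=1, f=1, g=2.
Therefore p is split.

split


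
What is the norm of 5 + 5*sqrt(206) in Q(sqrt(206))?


N(a + b*sqrt(d)) = a^2 - d*b^2
= (5)^2 - (206)*(5)^2
= 25 - 5150
= -5125

-5125


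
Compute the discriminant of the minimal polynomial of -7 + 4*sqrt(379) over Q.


The element -7 + 4*sqrt(379) has minimal polynomial:
x^2 + 14*x - 6015
Discriminant = (14)^2 - 4*(-6015)
= 196 + 24060
= 24256

24256


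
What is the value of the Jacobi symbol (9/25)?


Compute (9/25) via quadratic reciprocity:
  reciprocity: (9/25) -> +(25/9)
  reduce: (7/9)
  reciprocity: (7/9) -> +(9/7)
  reduce: (2/7)
  pull out 2: (2/7) = +1  (since 7 mod 8 = 7)
  (1/7) = 1
Product of signs = 1

1


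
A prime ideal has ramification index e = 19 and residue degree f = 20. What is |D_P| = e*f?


|D_P| = e * f
= 19 * 20
= 380

380


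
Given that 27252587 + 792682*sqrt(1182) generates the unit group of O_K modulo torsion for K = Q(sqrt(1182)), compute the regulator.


epsilon = 27252587 + 792682*sqrt(1182)
= 5.4505e+07
R = ln(5.4505e+07)
= 17.8138

17.8138


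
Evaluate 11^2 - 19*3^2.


x^2 - d*y^2
= 11^2 - 19*3^2
= 121 - 171
= -50

-50


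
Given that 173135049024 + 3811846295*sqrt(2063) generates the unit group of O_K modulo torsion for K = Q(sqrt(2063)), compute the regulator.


epsilon = 173135049024 + 3811846295*sqrt(2063)
= 3.4627e+11
R = ln(3.4627e+11)
= 26.5705

26.5705


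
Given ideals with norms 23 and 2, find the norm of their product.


N(IJ) = N(I) * N(J)
= 23 * 2
= 46

46


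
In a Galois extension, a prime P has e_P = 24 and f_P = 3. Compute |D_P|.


|D_P| = e * f
= 24 * 3
= 72

72


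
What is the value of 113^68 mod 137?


p = 137 is prime and the exponent is (p-1)/2 = 68, so by Euler's criterion 113^68 = (113/137) = +1 or -1 mod 137.
Compute by square-and-multiply:
  68 = 64 + 4 (binary 1000100)
  Repeated squaring mod 137: 113^1 = 113, 113^2 = 28, 113^4 = 99, 113^8 = 74, 113^16 = 133, 113^32 = 16, 113^64 = 119
  113^68 = 113^64 * 113^4 = 119 * 99 mod 137
    119 * 99 = 11781 = 136 mod 137
  113^68 = 136 mod 137
Result 136 = p - 1 = -1 mod 137: 113 is a quadratic non-residue mod 137. As a residue in [0, p-1] the value is 136.
113^68 mod 137 = 136

136


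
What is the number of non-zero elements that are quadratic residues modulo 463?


For prime p, the number of non-zero quadratic residues is (p-1)/2.
= (463-1)/2
= 231

231


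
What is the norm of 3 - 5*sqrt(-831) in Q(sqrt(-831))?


N(a + b*sqrt(d)) = a^2 - d*b^2
= (3)^2 - (-831)*(-5)^2
= 9 + 20775
= 20784

20784


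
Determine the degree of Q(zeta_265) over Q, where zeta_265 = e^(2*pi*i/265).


The degree equals Euler's totient phi(265).
265 = 5 * 53
phi(265) = 208

208


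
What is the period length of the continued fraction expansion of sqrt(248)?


Run the CF algorithm for sqrt(248).
a_0 = floor(sqrt(248)) = 15; set m_0=0, q_0=1.
Recurrence: m' = q*a - m,  q' = (d - m'^2)/q,  a' = floor((a_0 + m')/q').
  step 1: m=15, q=23, a=1
  step 2: m=8, q=8, a=2
  step 3: m=8, q=23, a=1
  step 4: m=15, q=1, a=30
a_4 = 2*a_0 = 30, so the period closes here.
sqrt(248) = [15; 1, 2, 1, 30]
Period length = 4

4


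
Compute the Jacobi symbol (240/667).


Compute (240/667) via quadratic reciprocity:
  pull out 2: (2/667) = -1  (since 667 mod 8 = 3)
  pull out 2: (2/667) = -1  (since 667 mod 8 = 3)
  pull out 2: (2/667) = -1  (since 667 mod 8 = 3)
  pull out 2: (2/667) = -1  (since 667 mod 8 = 3)
  reciprocity: (15/667) -> -(667/15)
  reduce: (7/15)
  reciprocity: (7/15) -> -(15/7)
  reduce: (1/7)
  (1/7) = 1
Product of signs = 1

1


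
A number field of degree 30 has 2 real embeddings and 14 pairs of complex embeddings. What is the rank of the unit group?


By Dirichlet's unit theorem:
rank = r1 + r2 - 1
= 2 + 14 - 1
= 15

15


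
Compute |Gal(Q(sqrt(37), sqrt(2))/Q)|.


The 2 square roots of distinct primes are multiplicatively independent over Q,
so [K:Q] = 2^2 and Gal(K/Q) is isomorphic to (Z/2Z)^2.
|Gal| = 2^2 = 4

4


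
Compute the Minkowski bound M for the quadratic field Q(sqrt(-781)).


d = -781, d mod 4 = 3, so disc(K) = 4d = -3124; |disc(K)| = 3124
Imaginary quadratic field, so n = 2, s = r2 = 1, r1 = 0
M = (n!/n^n) * (4/pi)^s * sqrt(|disc(K)|) = (2!/2^2) * (4/pi)^1 * sqrt(3124)
= 0.5 * 1.273240 * 55.892754
= 35.5824

35.5824


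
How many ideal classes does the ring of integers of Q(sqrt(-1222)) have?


K = Q(sqrt(-1222)). d mod 4 = 2, so D = disc(K) = 4d = -4888
h(K) equals the number of primitive reduced positive-definite forms (a, b, c) = a*x^2 + b*x*y + c*y^2 with b^2 - 4ac = D,
where reduced means |b| <= a <= c, with b >= 0 whenever |b| = a or a = c, and primitive means gcd(a, b, c) = 1.
Reduced forces 3a^2 <= |D| = 4888, so 1 <= a <= 40; b must have the parity of D, and c = (b^2 - D)/(4a) must be an integer >= a.
Enumerate a = 1..40, b in [-a, a]:
  a=1: (1, 0, 1222)  [1]
  a=2: (2, 0, 611)  [1]
  a=3..12: none
  a=13: (13, 0, 94)  [1]
  a=14..16: none
  a=17: (17, -12, 74), (17, 12, 74)  [2]
  a=18..25: none
  a=26: (26, 0, 47)  [1]
  a=27..28: none
  a=29: (29, -10, 43), (29, 10, 43)  [2]
  a=30: none
  a=31: (31, -14, 41), (31, 14, 41)  [2]
  a=32..33: none
  a=34: (34, -12, 37), (34, 12, 37)  [2]
  a=35..40: none
Total reduced forms: 1 + 1 + 1 + 2 + 1 + 2 + 2 + 2 = 12
h = 12

12


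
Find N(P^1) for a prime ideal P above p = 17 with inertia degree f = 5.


N(P^a) = p^(a*f)
= 17^(1*5)
= 17^5
= 1419857

1419857


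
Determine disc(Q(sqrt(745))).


For K = Q(sqrt(d)) with d squarefree: disc(K) = d if d = 1 mod 4, and disc(K) = 4d if d = 2 or 3 mod 4.
Here d = 745, and d mod 4 = 1.
d = 1 mod 4 (O_K = Z[(1+sqrt(d))/2]), so disc(K) = d = 745

745


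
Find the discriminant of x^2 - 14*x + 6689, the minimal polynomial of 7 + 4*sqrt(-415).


The element 7 + 4*sqrt(-415) has minimal polynomial:
x^2 - 14*x + 6689
Discriminant = (-14)^2 - 4*(6689)
= 196 - 26756
= -26560

-26560


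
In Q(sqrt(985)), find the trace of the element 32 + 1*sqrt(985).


Tr(a + b*sqrt(d)) = (a + b*sqrt(d)) + (a - b*sqrt(d)) = 2a
= 2 * (32)
= 64

64


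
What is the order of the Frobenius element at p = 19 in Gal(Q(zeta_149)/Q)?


The Frobenius at p in Gal(Q(zeta_n)/Q) = (Z/nZ)* is the class of p, so its order is ord_149(19), the smallest k >= 1 with 19^k = 1 mod 149.
n = 149 = 149, phi(149) = 148; the order divides phi(n).
Divisors of 148: 1, 2, 4, 37, 74, 148
Repeated squaring mod 149: 19^1 = 19, 19^2 = 63, 19^4 = 95, 19^8 = 85, 19^16 = 73, 19^32 = 114, 19^64 = 33, 19^128 = 46
Test divisors in increasing order:
  k=1: 19^1 = 19 mod 149
  k=2: 19^2 = 63 mod 149
  k=4: 19^4 = 95 mod 149
  k=37: 19^37 = 114 * 95 * 19 = 1 mod 149  <- first divisor giving 1
Order = 37

37


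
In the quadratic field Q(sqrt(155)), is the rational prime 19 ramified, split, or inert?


K = Q(sqrt(155)). Since d mod 4 = 3, disc(K) = 620.
Check p | disc: 620 mod 19 = 12.
p does not divide disc. Compute Legendre symbol (d/p):
3^((19-1)/2) mod 19 = -1
(d/p) = -1, so p is inert: (p) stays prime with e=1, f=2, g=1.
Therefore p is inert.

inert


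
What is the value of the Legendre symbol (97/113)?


p = 113 is prime, so compute (97/113) with the reciprocity algorithm (Jacobi-symbol steps: pull out 2s via (2/n), flip via reciprocity, reduce):
  reciprocity: (97/113) -> +(113/97)
  reduce: (16/97)
  pull out 2: (2/97) = +1  (since 97 mod 8 = 1)
  pull out 2: (2/97) = +1  (since 97 mod 8 = 1)
  pull out 2: (2/97) = +1  (since 97 mod 8 = 1)
  pull out 2: (2/97) = +1  (since 97 mod 8 = 1)
  (1/97) = 1
Product of signs = 1
(97/113) = 1

1


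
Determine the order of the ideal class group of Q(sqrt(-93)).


K = Q(sqrt(-93)). d mod 4 = 3, so D = disc(K) = 4d = -372
h(K) equals the number of primitive reduced positive-definite forms (a, b, c) = a*x^2 + b*x*y + c*y^2 with b^2 - 4ac = D,
where reduced means |b| <= a <= c, with b >= 0 whenever |b| = a or a = c, and primitive means gcd(a, b, c) = 1.
Reduced forces 3a^2 <= |D| = 372, so 1 <= a <= 11; b must have the parity of D, and c = (b^2 - D)/(4a) must be an integer >= a.
Enumerate a = 1..11, b in [-a, a]:
  a=1: (1, 0, 93)  [1]
  a=2: (2, 2, 47)  [1]
  a=3: (3, 0, 31)  [1]
  a=4..5: none
  a=6: (6, 6, 17)  [1]
  a=7..11: none
Total reduced forms: 1 + 1 + 1 + 1 = 4
h = 4

4


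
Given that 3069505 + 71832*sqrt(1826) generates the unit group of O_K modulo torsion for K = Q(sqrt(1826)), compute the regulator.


epsilon = 3069505 + 71832*sqrt(1826)
= 6.1390e+06
R = ln(6.1390e+06)
= 15.6302

15.6302


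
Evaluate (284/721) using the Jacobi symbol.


Compute (284/721) via quadratic reciprocity:
  pull out 2: (2/721) = +1  (since 721 mod 8 = 1)
  pull out 2: (2/721) = +1  (since 721 mod 8 = 1)
  reciprocity: (71/721) -> +(721/71)
  reduce: (11/71)
  reciprocity: (11/71) -> -(71/11)
  reduce: (5/11)
  reciprocity: (5/11) -> +(11/5)
  reduce: (1/5)
  (1/5) = 1
Product of signs = -1

-1


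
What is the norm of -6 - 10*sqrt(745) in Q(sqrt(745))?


N(a + b*sqrt(d)) = a^2 - d*b^2
= (-6)^2 - (745)*(-10)^2
= 36 - 74500
= -74464

-74464


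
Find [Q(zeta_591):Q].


The degree equals Euler's totient phi(591).
591 = 3 * 197
phi(591) = 392

392


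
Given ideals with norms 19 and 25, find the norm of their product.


N(IJ) = N(I) * N(J)
= 19 * 25
= 475

475


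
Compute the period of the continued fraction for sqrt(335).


Run the CF algorithm for sqrt(335).
a_0 = floor(sqrt(335)) = 18; set m_0=0, q_0=1.
Recurrence: m' = q*a - m,  q' = (d - m'^2)/q,  a' = floor((a_0 + m')/q').
  step 1: m=18, q=11, a=3
  step 2: m=15, q=10, a=3
  step 3: m=15, q=11, a=3
  step 4: m=18, q=1, a=36
a_4 = 2*a_0 = 36, so the period closes here.
sqrt(335) = [18; 3, 3, 3, 36]
Period length = 4

4


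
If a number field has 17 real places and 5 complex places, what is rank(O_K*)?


By Dirichlet's unit theorem:
rank = r1 + r2 - 1
= 17 + 5 - 1
= 21

21


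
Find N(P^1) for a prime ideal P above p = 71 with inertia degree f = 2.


N(P^a) = p^(a*f)
= 71^(1*2)
= 71^2
= 5041

5041


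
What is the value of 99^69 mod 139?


p = 139 is prime and the exponent is (p-1)/2 = 69, so by Euler's criterion 99^69 = (99/139) = +1 or -1 mod 139.
Compute by square-and-multiply:
  69 = 64 + 4 + 1 (binary 1000101)
  Repeated squaring mod 139: 99^1 = 99, 99^2 = 71, 99^4 = 37, 99^8 = 118, 99^16 = 24, 99^32 = 20, 99^64 = 122
  99^69 = 99^64 * 99^4 * 99^1 = 122 * 37 * 99 mod 139
    122 * 37 = 4514 = 66 mod 139
    66 * 99 = 6534 = 1 mod 139
  99^69 = 1 mod 139
Result 1: 99 is a quadratic residue mod 139.
99^69 mod 139 = 1

1


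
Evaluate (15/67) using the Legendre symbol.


p = 67 is prime, so compute (15/67) with the reciprocity algorithm (Jacobi-symbol steps: pull out 2s via (2/n), flip via reciprocity, reduce):
  reciprocity: (15/67) -> -(67/15)
  reduce: (7/15)
  reciprocity: (7/15) -> -(15/7)
  reduce: (1/7)
  (1/7) = 1
Product of signs = 1
(15/67) = 1

1


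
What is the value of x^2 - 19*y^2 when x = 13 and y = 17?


x^2 - d*y^2
= 13^2 - 19*17^2
= 169 - 5491
= -5322

-5322


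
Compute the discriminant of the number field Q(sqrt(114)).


For K = Q(sqrt(d)) with d squarefree: disc(K) = d if d = 1 mod 4, and disc(K) = 4d if d = 2 or 3 mod 4.
Here d = 114, and d mod 4 = 2.
d = 2 mod 4, not 1 (O_K = Z[sqrt(d)]), so disc(K) = 4d = 4 * (114) = 456

456


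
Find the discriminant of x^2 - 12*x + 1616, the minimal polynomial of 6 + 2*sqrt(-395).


The element 6 + 2*sqrt(-395) has minimal polynomial:
x^2 - 12*x + 1616
Discriminant = (-12)^2 - 4*(1616)
= 144 - 6464
= -6320

-6320


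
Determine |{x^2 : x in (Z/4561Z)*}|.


For prime p, the number of non-zero quadratic residues is (p-1)/2.
= (4561-1)/2
= 2280

2280


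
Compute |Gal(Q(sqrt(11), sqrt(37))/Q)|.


The 2 square roots of distinct primes are multiplicatively independent over Q,
so [K:Q] = 2^2 and Gal(K/Q) is isomorphic to (Z/2Z)^2.
|Gal| = 2^2 = 4

4


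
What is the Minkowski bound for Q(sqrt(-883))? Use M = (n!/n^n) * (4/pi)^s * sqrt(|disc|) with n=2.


d = -883, d mod 4 = 1, so disc(K) = d = -883; |disc(K)| = 883
Imaginary quadratic field, so n = 2, s = r2 = 1, r1 = 0
M = (n!/n^n) * (4/pi)^s * sqrt(|disc(K)|) = (2!/2^2) * (4/pi)^1 * sqrt(883)
= 0.5 * 1.273240 * 29.715316
= 18.9174

18.9174


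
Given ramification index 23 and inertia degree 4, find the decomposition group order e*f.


|D_P| = e * f
= 23 * 4
= 92

92


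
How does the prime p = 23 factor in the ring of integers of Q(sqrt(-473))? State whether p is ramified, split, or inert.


K = Q(sqrt(-473)). Since d mod 4 = 3, disc(K) = -1892.
Check p | disc: -1892 mod 23 = 17.
p does not divide disc. Compute Legendre symbol (d/p):
10^((23-1)/2) mod 23 = -1
(d/p) = -1, so p is inert: (p) stays prime with e=1, f=2, g=1.
Therefore p is inert.

inert


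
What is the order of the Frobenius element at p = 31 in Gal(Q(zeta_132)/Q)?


The Frobenius at p in Gal(Q(zeta_n)/Q) = (Z/nZ)* is the class of p, so its order is ord_132(31), the smallest k >= 1 with 31^k = 1 mod 132.
n = 132 = 2^2 * 3 * 11, phi(132) = 40; the order divides phi(n).
Divisors of 40: 1, 2, 4, 5, 8, 10, 20, 40
Repeated squaring mod 132: 31^1 = 31, 31^2 = 37, 31^4 = 49, 31^8 = 25, 31^16 = 97, 31^32 = 37
Test divisors in increasing order:
  k=1: 31^1 = 31 mod 132
  k=2: 31^2 = 37 mod 132
  k=4: 31^4 = 49 mod 132
  k=5: 31^5 = 49 * 31 = 67 mod 132
  k=8: 31^8 = 25 mod 132
  k=10: 31^10 = 25 * 37 = 1 mod 132  <- first divisor giving 1
Order = 10

10


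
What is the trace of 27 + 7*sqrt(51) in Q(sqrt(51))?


Tr(a + b*sqrt(d)) = (a + b*sqrt(d)) + (a - b*sqrt(d)) = 2a
= 2 * (27)
= 54

54


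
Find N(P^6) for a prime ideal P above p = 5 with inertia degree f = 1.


N(P^a) = p^(a*f)
= 5^(6*1)
= 5^6
= 15625

15625


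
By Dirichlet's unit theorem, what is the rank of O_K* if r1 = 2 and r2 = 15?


By Dirichlet's unit theorem:
rank = r1 + r2 - 1
= 2 + 15 - 1
= 16

16


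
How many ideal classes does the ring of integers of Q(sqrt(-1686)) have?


K = Q(sqrt(-1686)). d mod 4 = 2, so D = disc(K) = 4d = -6744
h(K) equals the number of primitive reduced positive-definite forms (a, b, c) = a*x^2 + b*x*y + c*y^2 with b^2 - 4ac = D,
where reduced means |b| <= a <= c, with b >= 0 whenever |b| = a or a = c, and primitive means gcd(a, b, c) = 1.
Reduced forces 3a^2 <= |D| = 6744, so 1 <= a <= 47; b must have the parity of D, and c = (b^2 - D)/(4a) must be an integer >= a.
Enumerate a = 1..47, b in [-a, a]:
  a=1: (1, 0, 1686)  [1]
  a=2: (2, 0, 843)  [1]
  a=3: (3, 0, 562)  [1]
  a=4: none
  a=5: (5, -4, 338), (5, 4, 338)  [2]
  a=6: (6, 0, 281)  [1]
  a=7: (7, -2, 241), (7, 2, 241)  [2]
  a=8..9: none
  a=10: (10, -4, 169), (10, 4, 169)  [2]
  a=11..12: none
  a=13: (13, -4, 130), (13, 4, 130)  [2]
  a=14: (14, -12, 123), (14, 12, 123)  [2]
  a=15: (15, -6, 113), (15, 6, 113)  [2]
  a=16..18: none
  a=19: (19, -18, 93), (19, 18, 93)  [2]
  a=20: none
  a=21: (21, -12, 82), (21, 12, 82)  [2]
  a=22: none
  a=23: (23, -8, 74), (23, 8, 74)  [2]
  a=24: none
  a=25: (25, -16, 70), (25, 16, 70)  [2]
  a=26: (26, -4, 65), (26, 4, 65)  [2]
  a=27..28: none
  a=29: (29, -10, 59), (29, 10, 59)  [2]
  a=30: (30, -24, 61), (30, 24, 61)  [2]
  a=31: (31, -18, 57), (31, 18, 57)  [2]
  a=32..34: none
  a=35: (35, -26, 53), (35, -16, 50), (35, 16, 50), (35, 26, 53)  [4]
  a=36: none
  a=37: (37, -8, 46), (37, 8, 46)  [2]
  a=38: (38, -20, 47), (38, 20, 47)  [2]
  a=39: (39, -30, 49), (39, 30, 49)  [2]
  a=40: none
  a=41: (41, -12, 42), (41, 12, 42)  [2]
  a=42..47: none
Total reduced forms: 1 + 1 + 1 + 2 + 1 + 2 + 2 + 2 + 2 + 2 + 2 + 2 + 2 + 2 + 2 + 2 + 2 + 2 + 4 + 2 + 2 + 2 + 2 = 44
h = 44

44


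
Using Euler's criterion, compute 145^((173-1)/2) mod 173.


p = 173 is prime and the exponent is (p-1)/2 = 86, so by Euler's criterion 145^86 = (145/173) = +1 or -1 mod 173.
Compute by square-and-multiply:
  86 = 64 + 16 + 4 + 2 (binary 1010110)
  Repeated squaring mod 173: 145^1 = 145, 145^2 = 92, 145^4 = 160, 145^8 = 169, 145^16 = 16, 145^32 = 83, 145^64 = 142
  145^86 = 145^64 * 145^16 * 145^4 * 145^2 = 142 * 16 * 160 * 92 mod 173
    142 * 16 = 2272 = 23 mod 173
    23 * 160 = 3680 = 47 mod 173
    47 * 92 = 4324 = 172 mod 173
  145^86 = 172 mod 173
Result 172 = p - 1 = -1 mod 173: 145 is a quadratic non-residue mod 173. As a residue in [0, p-1] the value is 172.
145^86 mod 173 = 172

172


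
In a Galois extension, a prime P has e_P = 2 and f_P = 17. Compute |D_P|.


|D_P| = e * f
= 2 * 17
= 34

34


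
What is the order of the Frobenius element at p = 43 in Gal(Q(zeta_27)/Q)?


The Frobenius at p in Gal(Q(zeta_n)/Q) = (Z/nZ)* is the class of p, so its order is ord_27(43), the smallest k >= 1 with 43^k = 1 mod 27.
n = 27 = 3^3, phi(27) = 18; the order divides phi(n).
Divisors of 18: 1, 2, 3, 6, 9, 18
Repeated squaring mod 27: 43^1 = 16, 43^2 = 13, 43^4 = 7, 43^8 = 22, 43^16 = 25
Test divisors in increasing order:
  k=1: 43^1 = 16 mod 27
  k=2: 43^2 = 13 mod 27
  k=3: 43^3 = 13 * 16 = 19 mod 27
  k=6: 43^6 = 7 * 13 = 10 mod 27
  k=9: 43^9 = 22 * 16 = 1 mod 27  <- first divisor giving 1
Order = 9

9


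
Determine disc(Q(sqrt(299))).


For K = Q(sqrt(d)) with d squarefree: disc(K) = d if d = 1 mod 4, and disc(K) = 4d if d = 2 or 3 mod 4.
Here d = 299, and d mod 4 = 3.
d = 3 mod 4, not 1 (O_K = Z[sqrt(d)]), so disc(K) = 4d = 4 * (299) = 1196

1196


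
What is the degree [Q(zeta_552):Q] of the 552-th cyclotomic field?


The degree equals Euler's totient phi(552).
552 = 2^3 * 3 * 23
phi(552) = 176

176


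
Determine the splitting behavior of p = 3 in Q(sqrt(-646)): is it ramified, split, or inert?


K = Q(sqrt(-646)). Since d mod 4 = 2, disc(K) = -2584.
Check p | disc: -2584 mod 3 = 2.
p does not divide disc. Compute Legendre symbol (d/p):
2^((3-1)/2) mod 3 = -1
(d/p) = -1, so p is inert: (p) stays prime with e=1, f=2, g=1.
Therefore p is inert.

inert


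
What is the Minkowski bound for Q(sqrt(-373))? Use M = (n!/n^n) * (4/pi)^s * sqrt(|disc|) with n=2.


d = -373, d mod 4 = 3, so disc(K) = 4d = -1492; |disc(K)| = 1492
Imaginary quadratic field, so n = 2, s = r2 = 1, r1 = 0
M = (n!/n^n) * (4/pi)^s * sqrt(|disc(K)|) = (2!/2^2) * (4/pi)^1 * sqrt(1492)
= 0.5 * 1.273240 * 38.626416
= 24.5903

24.5903


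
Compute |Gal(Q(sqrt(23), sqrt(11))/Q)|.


The 2 square roots of distinct primes are multiplicatively independent over Q,
so [K:Q] = 2^2 and Gal(K/Q) is isomorphic to (Z/2Z)^2.
|Gal| = 2^2 = 4

4


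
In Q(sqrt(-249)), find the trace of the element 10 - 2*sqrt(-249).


Tr(a + b*sqrt(d)) = (a + b*sqrt(d)) + (a - b*sqrt(d)) = 2a
= 2 * (10)
= 20

20


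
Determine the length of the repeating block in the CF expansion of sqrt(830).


Run the CF algorithm for sqrt(830).
a_0 = floor(sqrt(830)) = 28; set m_0=0, q_0=1.
Recurrence: m' = q*a - m,  q' = (d - m'^2)/q,  a' = floor((a_0 + m')/q').
  step 1: m=28, q=46, a=1
  step 2: m=18, q=11, a=4
  step 3: m=26, q=14, a=3
  step 4: m=16, q=41, a=1
  step 5: m=25, q=5, a=10
  step 6: m=25, q=41, a=1
  step 7: m=16, q=14, a=3
  step 8: m=26, q=11, a=4
  step 9: m=18, q=46, a=1
  step 10: m=28, q=1, a=56
a_10 = 2*a_0 = 56, so the period closes here.
sqrt(830) = [28; 1, 4, 3, 1, 10, 1, 3, 4, 1, 56]
Period length = 10

10


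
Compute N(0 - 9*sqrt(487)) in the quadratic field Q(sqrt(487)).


N(a + b*sqrt(d)) = a^2 - d*b^2
= (0)^2 - (487)*(-9)^2
= 0 - 39447
= -39447

-39447


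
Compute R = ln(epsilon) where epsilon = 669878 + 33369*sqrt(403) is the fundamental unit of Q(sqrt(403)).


epsilon = 669878 + 33369*sqrt(403)
= 1.3398e+06
R = ln(1.3398e+06)
= 14.1080

14.1080


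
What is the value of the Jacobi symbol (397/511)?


Compute (397/511) via quadratic reciprocity:
  reciprocity: (397/511) -> +(511/397)
  reduce: (114/397)
  pull out 2: (2/397) = -1  (since 397 mod 8 = 5)
  reciprocity: (57/397) -> +(397/57)
  reduce: (55/57)
  reciprocity: (55/57) -> +(57/55)
  reduce: (2/55)
  pull out 2: (2/55) = +1  (since 55 mod 8 = 7)
  (1/55) = 1
Product of signs = -1

-1


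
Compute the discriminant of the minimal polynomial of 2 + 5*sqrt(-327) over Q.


The element 2 + 5*sqrt(-327) has minimal polynomial:
x^2 - 4*x + 8179
Discriminant = (-4)^2 - 4*(8179)
= 16 - 32716
= -32700

-32700


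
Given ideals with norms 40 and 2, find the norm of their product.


N(IJ) = N(I) * N(J)
= 40 * 2
= 80

80


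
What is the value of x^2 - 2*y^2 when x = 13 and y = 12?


x^2 - d*y^2
= 13^2 - 2*12^2
= 169 - 288
= -119

-119


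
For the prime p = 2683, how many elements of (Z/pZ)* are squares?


For prime p, the number of non-zero quadratic residues is (p-1)/2.
= (2683-1)/2
= 1341

1341


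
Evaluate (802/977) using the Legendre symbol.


p = 977 is prime, so compute (802/977) with the reciprocity algorithm (Jacobi-symbol steps: pull out 2s via (2/n), flip via reciprocity, reduce):
  pull out 2: (2/977) = +1  (since 977 mod 8 = 1)
  reciprocity: (401/977) -> +(977/401)
  reduce: (175/401)
  reciprocity: (175/401) -> +(401/175)
  reduce: (51/175)
  reciprocity: (51/175) -> -(175/51)
  reduce: (22/51)
  pull out 2: (2/51) = -1  (since 51 mod 8 = 3)
  reciprocity: (11/51) -> -(51/11)
  reduce: (7/11)
  reciprocity: (7/11) -> -(11/7)
  reduce: (4/7)
  pull out 2: (2/7) = +1  (since 7 mod 8 = 7)
  pull out 2: (2/7) = +1  (since 7 mod 8 = 7)
  (1/7) = 1
Product of signs = 1
(802/977) = 1

1


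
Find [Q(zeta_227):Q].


The degree equals Euler's totient phi(227).
227 = 227
phi(227) = 226

226


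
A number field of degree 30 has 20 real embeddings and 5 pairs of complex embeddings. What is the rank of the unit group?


By Dirichlet's unit theorem:
rank = r1 + r2 - 1
= 20 + 5 - 1
= 24

24


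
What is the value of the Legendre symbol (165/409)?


p = 409 is prime, so compute (165/409) with the reciprocity algorithm (Jacobi-symbol steps: pull out 2s via (2/n), flip via reciprocity, reduce):
  reciprocity: (165/409) -> +(409/165)
  reduce: (79/165)
  reciprocity: (79/165) -> +(165/79)
  reduce: (7/79)
  reciprocity: (7/79) -> -(79/7)
  reduce: (2/7)
  pull out 2: (2/7) = +1  (since 7 mod 8 = 7)
  (1/7) = 1
Product of signs = -1
(165/409) = -1

-1
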